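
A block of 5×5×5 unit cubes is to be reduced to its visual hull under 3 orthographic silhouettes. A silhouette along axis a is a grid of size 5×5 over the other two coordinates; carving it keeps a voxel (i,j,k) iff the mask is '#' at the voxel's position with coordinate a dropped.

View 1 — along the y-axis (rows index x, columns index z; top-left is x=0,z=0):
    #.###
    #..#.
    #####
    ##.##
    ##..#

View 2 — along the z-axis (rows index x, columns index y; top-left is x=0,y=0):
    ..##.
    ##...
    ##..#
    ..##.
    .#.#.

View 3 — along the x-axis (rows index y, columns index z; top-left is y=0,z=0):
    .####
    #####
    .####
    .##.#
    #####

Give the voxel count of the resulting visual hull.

full grid |V| = 125
after view 1 [y-axis, 18 of 25 cells solid] → remaining = 90
after view 2 [z-axis, 11 of 25 cells solid] → remaining = 41
after view 3 [x-axis, 21 of 25 cells solid] → remaining = 32

voxel count = 32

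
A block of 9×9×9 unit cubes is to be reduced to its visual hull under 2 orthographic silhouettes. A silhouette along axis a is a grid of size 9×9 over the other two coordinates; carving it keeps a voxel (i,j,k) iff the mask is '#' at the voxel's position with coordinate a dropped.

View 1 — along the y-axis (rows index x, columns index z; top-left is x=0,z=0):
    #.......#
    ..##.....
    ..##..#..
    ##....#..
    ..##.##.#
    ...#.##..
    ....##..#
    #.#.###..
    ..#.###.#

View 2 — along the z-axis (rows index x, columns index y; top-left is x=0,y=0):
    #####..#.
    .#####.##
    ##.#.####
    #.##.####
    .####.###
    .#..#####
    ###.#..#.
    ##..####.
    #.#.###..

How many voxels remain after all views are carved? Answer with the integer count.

voxel count = 191

full grid |V| = 729
carve view 1 (along y, XZ-mask fill 31/81): 279 voxels remain
carve view 2 (along z, XY-mask fill 56/81): 191 voxels remain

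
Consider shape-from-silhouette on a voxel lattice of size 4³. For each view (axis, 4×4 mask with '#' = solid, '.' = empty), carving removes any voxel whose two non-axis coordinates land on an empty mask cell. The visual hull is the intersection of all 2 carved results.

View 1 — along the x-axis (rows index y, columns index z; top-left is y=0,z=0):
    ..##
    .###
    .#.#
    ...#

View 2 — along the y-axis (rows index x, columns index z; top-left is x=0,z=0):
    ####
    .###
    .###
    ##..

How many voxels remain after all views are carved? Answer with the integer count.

before carving: 64 voxels (4×4×4)
carve view 1 (along x, YZ-mask fill 8/16): 32 voxels remain
carve view 2 (along y, XZ-mask fill 12/16): 26 voxels remain

|visual hull| = 26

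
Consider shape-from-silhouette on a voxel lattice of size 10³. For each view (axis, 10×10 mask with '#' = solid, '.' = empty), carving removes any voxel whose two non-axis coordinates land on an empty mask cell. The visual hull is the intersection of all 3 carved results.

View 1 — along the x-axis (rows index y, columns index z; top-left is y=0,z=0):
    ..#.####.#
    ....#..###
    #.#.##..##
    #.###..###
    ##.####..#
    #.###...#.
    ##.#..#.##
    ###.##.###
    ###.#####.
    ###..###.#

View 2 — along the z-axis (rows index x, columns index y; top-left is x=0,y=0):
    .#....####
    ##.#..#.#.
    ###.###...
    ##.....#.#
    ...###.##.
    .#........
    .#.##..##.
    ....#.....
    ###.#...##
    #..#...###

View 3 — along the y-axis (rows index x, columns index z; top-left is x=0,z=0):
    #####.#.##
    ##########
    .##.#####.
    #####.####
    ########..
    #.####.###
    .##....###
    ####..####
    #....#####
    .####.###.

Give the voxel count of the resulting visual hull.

voxel count = 205

start: 10×10×10 = 1000 voxels
[1] x-view keeps 64 columns → grid now 640
[2] z-view keeps 43 columns → grid now 277
[3] y-view keeps 76 columns → grid now 205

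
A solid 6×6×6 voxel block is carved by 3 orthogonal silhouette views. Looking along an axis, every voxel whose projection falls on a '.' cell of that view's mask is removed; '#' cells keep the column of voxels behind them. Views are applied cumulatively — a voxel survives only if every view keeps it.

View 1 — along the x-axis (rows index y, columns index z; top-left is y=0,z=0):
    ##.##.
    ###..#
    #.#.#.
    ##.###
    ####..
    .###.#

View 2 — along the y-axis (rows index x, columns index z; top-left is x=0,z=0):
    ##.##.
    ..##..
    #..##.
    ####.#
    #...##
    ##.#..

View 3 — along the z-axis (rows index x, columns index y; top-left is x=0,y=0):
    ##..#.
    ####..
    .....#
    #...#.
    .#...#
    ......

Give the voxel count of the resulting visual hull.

full grid |V| = 216
step 1: project along x, AND mask (24/36) → |grid| = 144
step 2: project along y, AND mask (20/36) → |grid| = 83
step 3: project along z, AND mask (12/36) → |grid| = 24

voxel count = 24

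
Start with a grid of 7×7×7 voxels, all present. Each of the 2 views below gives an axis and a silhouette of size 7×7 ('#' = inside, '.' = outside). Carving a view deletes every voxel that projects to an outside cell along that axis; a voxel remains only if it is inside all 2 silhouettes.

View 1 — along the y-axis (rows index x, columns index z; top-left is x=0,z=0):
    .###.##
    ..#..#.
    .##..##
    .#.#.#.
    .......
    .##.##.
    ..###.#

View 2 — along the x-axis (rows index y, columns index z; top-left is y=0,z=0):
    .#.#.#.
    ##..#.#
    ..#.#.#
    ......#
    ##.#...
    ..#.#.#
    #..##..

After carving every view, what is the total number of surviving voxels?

full grid |V| = 343
after view 1 [y-axis, 22 of 49 cells solid] → remaining = 154
after view 2 [x-axis, 20 of 49 cells solid] → remaining = 56

|visual hull| = 56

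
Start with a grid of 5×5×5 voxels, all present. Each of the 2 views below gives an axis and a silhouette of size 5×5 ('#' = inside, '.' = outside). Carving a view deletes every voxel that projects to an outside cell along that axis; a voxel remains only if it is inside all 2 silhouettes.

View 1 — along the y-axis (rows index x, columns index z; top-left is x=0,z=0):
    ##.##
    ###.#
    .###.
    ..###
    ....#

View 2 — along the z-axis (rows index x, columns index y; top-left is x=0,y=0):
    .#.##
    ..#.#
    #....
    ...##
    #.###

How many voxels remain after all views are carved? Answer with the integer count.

33 voxels

start: 5×5×5 = 125 voxels
[1] y-view keeps 15 columns → grid now 75
[2] z-view keeps 12 columns → grid now 33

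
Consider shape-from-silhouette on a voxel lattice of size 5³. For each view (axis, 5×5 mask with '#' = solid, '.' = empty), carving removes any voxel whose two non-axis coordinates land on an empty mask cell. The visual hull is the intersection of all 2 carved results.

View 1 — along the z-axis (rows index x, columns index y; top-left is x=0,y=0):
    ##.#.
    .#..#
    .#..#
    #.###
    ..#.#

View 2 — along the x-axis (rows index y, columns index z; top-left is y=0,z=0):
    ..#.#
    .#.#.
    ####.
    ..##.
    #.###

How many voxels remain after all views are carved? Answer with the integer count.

start: 5×5×5 = 125 voxels
after view 1 [z-axis, 13 of 25 cells solid] → remaining = 65
after view 2 [x-axis, 14 of 25 cells solid] → remaining = 38

remaining voxels: 38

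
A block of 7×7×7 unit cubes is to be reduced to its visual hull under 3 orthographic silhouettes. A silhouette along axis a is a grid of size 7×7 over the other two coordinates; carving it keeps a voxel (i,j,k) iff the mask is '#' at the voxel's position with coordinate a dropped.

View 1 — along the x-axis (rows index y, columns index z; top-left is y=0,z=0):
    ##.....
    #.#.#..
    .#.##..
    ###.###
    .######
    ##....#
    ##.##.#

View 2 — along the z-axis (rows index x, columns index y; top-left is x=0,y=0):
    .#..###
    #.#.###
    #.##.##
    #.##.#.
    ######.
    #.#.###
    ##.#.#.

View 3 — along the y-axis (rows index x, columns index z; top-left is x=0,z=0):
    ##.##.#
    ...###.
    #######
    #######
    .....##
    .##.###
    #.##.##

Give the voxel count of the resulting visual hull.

remaining voxels: 81

initial block: 7^3 = 343
  1. axis=0 (YZ plane), |mask|=28  ⇒  voxels=196
  2. axis=2 (XY plane), |mask|=33  ⇒  voxels=125
  3. axis=1 (XZ plane), |mask|=34  ⇒  voxels=81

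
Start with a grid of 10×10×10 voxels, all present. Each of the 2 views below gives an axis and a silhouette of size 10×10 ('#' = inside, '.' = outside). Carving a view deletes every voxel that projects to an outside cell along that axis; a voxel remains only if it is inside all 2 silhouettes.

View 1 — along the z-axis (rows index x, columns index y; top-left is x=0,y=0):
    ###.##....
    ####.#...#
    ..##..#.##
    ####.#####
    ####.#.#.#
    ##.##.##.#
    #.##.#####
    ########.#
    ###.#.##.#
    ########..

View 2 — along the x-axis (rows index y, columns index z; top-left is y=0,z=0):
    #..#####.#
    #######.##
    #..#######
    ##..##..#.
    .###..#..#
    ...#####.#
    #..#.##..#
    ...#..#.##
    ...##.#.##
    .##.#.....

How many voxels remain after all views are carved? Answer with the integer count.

before carving: 1000 voxels (10×10×10)
V1 z: intersect with XY mask (71 set) -- 710 left
V2 x: intersect with YZ mask (57 set) -- 416 left

|visual hull| = 416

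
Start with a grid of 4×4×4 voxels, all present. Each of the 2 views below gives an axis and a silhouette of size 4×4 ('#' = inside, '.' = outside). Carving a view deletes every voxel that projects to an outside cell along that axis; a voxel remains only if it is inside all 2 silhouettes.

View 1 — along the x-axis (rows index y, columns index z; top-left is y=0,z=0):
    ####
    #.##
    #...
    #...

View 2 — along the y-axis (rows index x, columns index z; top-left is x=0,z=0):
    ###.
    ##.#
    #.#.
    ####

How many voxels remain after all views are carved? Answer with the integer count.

initial block: 4^3 = 64
step 1: project along x, AND mask (9/16) → |grid| = 36
step 2: project along y, AND mask (12/16) → |grid| = 29

29 voxels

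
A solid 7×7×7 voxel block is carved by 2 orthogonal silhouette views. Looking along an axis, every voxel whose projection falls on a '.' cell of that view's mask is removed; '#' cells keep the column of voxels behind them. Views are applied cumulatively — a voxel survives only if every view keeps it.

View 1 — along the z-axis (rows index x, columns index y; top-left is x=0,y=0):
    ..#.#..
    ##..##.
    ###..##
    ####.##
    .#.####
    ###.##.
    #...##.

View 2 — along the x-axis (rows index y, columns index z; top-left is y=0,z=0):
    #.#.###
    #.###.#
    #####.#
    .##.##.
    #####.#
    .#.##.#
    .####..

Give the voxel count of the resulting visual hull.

initial block: 7^3 = 343
carve view 1 (along z, XY-mask fill 30/49): 210 voxels remain
carve view 2 (along x, YZ-mask fill 34/49): 148 voxels remain

remaining voxels: 148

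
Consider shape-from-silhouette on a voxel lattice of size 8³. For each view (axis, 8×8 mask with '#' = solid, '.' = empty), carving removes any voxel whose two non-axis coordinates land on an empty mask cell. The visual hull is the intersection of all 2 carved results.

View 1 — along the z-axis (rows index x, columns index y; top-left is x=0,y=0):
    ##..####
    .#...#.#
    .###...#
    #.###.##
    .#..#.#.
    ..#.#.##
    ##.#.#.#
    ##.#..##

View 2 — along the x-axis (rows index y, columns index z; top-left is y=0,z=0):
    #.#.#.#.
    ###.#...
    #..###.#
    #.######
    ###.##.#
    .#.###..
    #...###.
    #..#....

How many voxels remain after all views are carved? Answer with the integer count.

start: 8×8×8 = 512 voxels
after view 1 [z-axis, 36 of 64 cells solid] → remaining = 288
after view 2 [x-axis, 36 of 64 cells solid] → remaining = 153

remaining voxels: 153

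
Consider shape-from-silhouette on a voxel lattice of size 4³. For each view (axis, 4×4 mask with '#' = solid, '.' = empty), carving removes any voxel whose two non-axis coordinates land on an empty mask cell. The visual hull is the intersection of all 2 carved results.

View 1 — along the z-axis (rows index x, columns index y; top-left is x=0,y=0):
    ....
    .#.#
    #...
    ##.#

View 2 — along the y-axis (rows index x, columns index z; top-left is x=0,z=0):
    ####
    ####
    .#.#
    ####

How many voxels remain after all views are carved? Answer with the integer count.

22 voxels

initial block: 4^3 = 64
  1. axis=2 (XY plane), |mask|=6  ⇒  voxels=24
  2. axis=1 (XZ plane), |mask|=14  ⇒  voxels=22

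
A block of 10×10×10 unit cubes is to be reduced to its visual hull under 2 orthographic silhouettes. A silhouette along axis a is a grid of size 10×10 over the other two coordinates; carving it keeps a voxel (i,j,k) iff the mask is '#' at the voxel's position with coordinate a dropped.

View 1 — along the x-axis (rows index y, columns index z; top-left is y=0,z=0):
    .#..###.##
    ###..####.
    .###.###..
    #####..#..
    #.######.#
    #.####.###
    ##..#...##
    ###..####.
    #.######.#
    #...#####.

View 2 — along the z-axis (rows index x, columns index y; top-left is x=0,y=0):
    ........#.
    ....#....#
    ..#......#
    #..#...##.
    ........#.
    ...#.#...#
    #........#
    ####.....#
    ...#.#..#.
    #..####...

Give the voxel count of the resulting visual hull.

remaining voxels: 187

start: 10×10×10 = 1000 voxels
step 1: project along x, AND mask (67/100) → |grid| = 670
step 2: project along z, AND mask (28/100) → |grid| = 187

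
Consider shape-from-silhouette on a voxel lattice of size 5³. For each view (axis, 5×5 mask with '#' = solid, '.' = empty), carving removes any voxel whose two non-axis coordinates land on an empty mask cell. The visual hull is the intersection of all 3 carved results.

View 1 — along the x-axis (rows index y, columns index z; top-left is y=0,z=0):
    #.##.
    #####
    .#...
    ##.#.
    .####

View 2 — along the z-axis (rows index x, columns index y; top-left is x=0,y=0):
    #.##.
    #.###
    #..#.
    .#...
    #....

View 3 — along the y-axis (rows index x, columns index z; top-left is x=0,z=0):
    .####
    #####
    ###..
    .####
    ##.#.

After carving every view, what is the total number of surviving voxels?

voxel count = 26

initial block: 5^3 = 125
[1] x-view keeps 16 columns → grid now 80
[2] z-view keeps 11 columns → grid now 32
[3] y-view keeps 19 columns → grid now 26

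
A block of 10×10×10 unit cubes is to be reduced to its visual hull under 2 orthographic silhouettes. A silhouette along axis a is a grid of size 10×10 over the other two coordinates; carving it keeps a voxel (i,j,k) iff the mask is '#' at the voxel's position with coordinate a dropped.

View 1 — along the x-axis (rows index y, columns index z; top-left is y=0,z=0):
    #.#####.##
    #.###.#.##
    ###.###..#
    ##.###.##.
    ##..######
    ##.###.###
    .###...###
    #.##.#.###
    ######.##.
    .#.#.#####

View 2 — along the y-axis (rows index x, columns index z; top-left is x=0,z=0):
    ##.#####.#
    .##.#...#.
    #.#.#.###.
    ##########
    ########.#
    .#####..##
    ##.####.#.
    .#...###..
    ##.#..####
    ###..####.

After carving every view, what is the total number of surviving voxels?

initial block: 10^3 = 1000
  1. axis=0 (YZ plane), |mask|=73  ⇒  voxels=730
  2. axis=1 (XZ plane), |mask|=69  ⇒  voxels=500

500 voxels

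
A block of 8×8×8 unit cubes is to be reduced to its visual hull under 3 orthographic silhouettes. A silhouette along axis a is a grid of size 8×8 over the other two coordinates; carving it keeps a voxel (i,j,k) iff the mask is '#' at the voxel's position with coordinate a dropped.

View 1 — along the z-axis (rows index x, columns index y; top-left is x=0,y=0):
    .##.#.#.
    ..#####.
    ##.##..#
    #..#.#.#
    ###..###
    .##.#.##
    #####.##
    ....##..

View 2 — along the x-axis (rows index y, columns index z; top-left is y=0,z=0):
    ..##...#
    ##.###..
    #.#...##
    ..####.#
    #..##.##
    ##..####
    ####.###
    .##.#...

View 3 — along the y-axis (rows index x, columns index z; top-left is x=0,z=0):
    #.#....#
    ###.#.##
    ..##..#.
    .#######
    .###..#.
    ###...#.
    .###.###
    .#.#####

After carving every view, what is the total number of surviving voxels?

114 voxels

before carving: 512 voxels (8×8×8)
step 1: project along z, AND mask (38/64) → |grid| = 304
step 2: project along x, AND mask (38/64) → |grid| = 181
step 3: project along y, AND mask (39/64) → |grid| = 114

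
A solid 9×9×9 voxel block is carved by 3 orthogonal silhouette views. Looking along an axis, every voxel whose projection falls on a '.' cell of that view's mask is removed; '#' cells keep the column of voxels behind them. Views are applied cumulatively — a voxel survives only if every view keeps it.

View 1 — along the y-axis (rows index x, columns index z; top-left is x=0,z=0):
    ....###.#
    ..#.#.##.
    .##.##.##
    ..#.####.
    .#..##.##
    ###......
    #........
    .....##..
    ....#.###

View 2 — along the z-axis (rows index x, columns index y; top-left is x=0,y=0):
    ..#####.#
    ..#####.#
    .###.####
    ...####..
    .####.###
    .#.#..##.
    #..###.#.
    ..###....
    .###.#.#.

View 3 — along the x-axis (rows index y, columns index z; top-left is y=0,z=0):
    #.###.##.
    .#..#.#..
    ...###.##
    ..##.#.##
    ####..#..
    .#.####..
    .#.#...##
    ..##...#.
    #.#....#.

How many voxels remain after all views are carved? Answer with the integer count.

full grid |V| = 729
after view 1 [y-axis, 34 of 81 cells solid] → remaining = 306
after view 2 [z-axis, 47 of 81 cells solid] → remaining = 188
after view 3 [x-axis, 39 of 81 cells solid] → remaining = 84

84 voxels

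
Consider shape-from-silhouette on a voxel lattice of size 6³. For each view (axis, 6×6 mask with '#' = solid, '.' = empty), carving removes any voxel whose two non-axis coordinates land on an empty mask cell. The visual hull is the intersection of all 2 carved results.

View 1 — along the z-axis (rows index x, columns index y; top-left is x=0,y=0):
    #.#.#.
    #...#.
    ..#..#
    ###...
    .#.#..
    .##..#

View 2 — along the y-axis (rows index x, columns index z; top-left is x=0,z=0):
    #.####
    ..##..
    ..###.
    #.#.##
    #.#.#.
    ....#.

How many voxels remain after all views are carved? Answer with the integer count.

before carving: 216 voxels (6×6×6)
step 1: project along z, AND mask (15/36) → |grid| = 90
step 2: project along y, AND mask (18/36) → |grid| = 46

voxel count = 46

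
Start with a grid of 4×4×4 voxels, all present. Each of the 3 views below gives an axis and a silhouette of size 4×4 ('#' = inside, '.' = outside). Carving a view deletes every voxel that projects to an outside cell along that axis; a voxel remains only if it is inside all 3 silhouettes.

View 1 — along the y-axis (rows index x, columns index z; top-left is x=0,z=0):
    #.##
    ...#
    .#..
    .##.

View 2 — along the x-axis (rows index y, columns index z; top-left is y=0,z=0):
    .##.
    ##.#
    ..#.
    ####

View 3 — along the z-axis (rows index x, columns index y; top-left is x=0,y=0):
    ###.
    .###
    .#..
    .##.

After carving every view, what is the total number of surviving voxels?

before carving: 64 voxels (4×4×4)
step 1: project along y, AND mask (7/16) → |grid| = 28
step 2: project along x, AND mask (10/16) → |grid| = 18
step 3: project along z, AND mask (9/16) → |grid| = 9

voxel count = 9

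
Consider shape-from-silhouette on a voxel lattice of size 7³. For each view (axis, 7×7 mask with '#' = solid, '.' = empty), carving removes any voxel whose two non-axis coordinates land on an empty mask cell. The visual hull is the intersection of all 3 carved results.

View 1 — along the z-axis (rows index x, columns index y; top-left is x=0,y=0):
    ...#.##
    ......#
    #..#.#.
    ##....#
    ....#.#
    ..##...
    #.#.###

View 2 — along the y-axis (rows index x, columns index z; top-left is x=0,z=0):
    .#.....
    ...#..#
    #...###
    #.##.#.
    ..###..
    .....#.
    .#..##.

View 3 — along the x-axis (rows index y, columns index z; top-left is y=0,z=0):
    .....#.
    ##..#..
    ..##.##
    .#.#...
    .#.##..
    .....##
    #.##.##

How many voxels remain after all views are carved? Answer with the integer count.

|visual hull| = 23

start: 7×7×7 = 343 voxels
  1. axis=2 (XY plane), |mask|=19  ⇒  voxels=133
  2. axis=1 (XZ plane), |mask|=18  ⇒  voxels=52
  3. axis=0 (YZ plane), |mask|=20  ⇒  voxels=23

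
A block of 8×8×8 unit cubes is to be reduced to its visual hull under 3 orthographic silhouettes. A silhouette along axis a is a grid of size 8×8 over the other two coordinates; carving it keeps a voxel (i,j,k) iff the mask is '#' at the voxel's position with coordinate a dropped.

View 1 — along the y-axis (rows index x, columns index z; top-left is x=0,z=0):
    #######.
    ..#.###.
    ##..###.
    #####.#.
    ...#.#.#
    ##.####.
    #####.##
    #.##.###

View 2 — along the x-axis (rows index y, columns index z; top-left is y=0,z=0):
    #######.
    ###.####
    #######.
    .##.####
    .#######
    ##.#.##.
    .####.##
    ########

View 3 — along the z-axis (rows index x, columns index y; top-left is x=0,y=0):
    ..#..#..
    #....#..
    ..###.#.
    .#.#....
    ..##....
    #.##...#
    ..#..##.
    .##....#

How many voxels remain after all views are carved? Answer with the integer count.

remaining voxels: 101

start: 8×8×8 = 512 voxels
V1 y: intersect with XZ mask (44 set) -- 352 left
V2 x: intersect with YZ mask (53 set) -- 296 left
V3 z: intersect with XY mask (22 set) -- 101 left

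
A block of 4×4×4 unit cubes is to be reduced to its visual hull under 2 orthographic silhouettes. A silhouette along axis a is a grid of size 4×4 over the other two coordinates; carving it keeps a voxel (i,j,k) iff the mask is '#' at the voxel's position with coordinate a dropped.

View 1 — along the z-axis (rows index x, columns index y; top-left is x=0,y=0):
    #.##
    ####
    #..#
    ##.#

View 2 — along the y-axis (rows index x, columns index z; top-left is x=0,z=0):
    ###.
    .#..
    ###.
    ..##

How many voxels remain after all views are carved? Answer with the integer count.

voxel count = 25

initial block: 4^3 = 64
step 1: project along z, AND mask (12/16) → |grid| = 48
step 2: project along y, AND mask (9/16) → |grid| = 25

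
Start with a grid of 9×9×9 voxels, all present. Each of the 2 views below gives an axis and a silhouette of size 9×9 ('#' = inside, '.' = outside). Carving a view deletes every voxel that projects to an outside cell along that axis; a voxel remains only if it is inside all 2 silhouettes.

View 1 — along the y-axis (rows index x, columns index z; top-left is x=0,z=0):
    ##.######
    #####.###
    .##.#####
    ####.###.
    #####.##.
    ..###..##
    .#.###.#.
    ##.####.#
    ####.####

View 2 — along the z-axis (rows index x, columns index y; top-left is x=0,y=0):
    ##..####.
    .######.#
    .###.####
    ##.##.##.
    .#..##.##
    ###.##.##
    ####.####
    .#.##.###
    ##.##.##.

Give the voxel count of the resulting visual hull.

remaining voxels: 395

before carving: 729 voxels (9×9×9)
  1. axis=1 (XZ plane), |mask|=62  ⇒  voxels=558
  2. axis=2 (XY plane), |mask|=58  ⇒  voxels=395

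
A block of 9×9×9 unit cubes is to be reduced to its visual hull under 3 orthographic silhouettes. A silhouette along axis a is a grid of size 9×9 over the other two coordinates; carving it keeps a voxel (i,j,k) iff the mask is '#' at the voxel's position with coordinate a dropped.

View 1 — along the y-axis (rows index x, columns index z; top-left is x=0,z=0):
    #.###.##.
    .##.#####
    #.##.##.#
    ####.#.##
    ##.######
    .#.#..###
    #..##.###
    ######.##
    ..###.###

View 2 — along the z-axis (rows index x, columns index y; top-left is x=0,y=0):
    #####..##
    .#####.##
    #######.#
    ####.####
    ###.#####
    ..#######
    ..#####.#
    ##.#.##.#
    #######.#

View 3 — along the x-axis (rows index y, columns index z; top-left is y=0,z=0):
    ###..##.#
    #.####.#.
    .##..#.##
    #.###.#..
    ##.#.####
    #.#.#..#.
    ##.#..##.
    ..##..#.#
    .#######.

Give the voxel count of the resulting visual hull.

|visual hull| = 259

full grid |V| = 729
carve view 1 (along y, XZ-mask fill 59/81): 531 voxels remain
carve view 2 (along z, XY-mask fill 65/81): 426 voxels remain
carve view 3 (along x, YZ-mask fill 49/81): 259 voxels remain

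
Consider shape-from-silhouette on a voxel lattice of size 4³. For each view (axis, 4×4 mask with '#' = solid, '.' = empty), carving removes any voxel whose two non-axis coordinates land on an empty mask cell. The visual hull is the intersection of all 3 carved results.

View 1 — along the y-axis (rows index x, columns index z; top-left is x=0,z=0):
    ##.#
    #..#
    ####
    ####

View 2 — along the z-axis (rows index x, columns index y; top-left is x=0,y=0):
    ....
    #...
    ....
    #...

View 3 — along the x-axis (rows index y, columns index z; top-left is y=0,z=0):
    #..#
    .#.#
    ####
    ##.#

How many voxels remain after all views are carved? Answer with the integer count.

|visual hull| = 4

before carving: 64 voxels (4×4×4)
step 1: project along y, AND mask (13/16) → |grid| = 52
step 2: project along z, AND mask (2/16) → |grid| = 6
step 3: project along x, AND mask (11/16) → |grid| = 4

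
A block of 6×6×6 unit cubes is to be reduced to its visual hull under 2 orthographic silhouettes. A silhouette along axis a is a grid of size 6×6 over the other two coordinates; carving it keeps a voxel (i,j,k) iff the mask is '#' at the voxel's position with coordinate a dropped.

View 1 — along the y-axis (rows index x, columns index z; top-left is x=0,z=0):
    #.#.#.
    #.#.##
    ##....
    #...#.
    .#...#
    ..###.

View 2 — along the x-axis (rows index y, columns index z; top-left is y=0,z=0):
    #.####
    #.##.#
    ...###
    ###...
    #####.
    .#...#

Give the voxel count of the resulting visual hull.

58 voxels

initial block: 6^3 = 216
step 1: project along y, AND mask (16/36) → |grid| = 96
step 2: project along x, AND mask (22/36) → |grid| = 58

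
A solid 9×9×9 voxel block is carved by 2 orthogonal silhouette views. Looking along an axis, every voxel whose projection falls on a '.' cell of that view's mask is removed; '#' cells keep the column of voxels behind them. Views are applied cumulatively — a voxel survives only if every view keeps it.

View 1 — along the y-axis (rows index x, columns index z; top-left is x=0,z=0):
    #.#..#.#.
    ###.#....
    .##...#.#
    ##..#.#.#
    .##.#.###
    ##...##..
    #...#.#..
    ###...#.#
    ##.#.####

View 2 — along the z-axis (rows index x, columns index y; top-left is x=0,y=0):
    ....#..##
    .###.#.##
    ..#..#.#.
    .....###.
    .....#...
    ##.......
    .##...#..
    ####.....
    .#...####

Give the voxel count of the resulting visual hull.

|visual hull| = 141

initial block: 9^3 = 729
step 1: project along y, AND mask (42/81) → |grid| = 378
step 2: project along z, AND mask (30/81) → |grid| = 141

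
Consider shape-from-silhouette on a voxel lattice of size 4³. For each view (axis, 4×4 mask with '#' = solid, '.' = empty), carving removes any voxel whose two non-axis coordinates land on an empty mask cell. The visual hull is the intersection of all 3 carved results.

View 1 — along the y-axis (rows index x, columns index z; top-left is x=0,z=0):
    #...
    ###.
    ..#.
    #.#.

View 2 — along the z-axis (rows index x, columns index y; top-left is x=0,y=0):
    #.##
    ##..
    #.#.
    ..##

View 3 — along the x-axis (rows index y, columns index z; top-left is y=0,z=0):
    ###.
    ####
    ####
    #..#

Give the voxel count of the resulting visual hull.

initial block: 4^3 = 64
step 1: project along y, AND mask (7/16) → |grid| = 28
step 2: project along z, AND mask (9/16) → |grid| = 15
step 3: project along x, AND mask (13/16) → |grid| = 14

|visual hull| = 14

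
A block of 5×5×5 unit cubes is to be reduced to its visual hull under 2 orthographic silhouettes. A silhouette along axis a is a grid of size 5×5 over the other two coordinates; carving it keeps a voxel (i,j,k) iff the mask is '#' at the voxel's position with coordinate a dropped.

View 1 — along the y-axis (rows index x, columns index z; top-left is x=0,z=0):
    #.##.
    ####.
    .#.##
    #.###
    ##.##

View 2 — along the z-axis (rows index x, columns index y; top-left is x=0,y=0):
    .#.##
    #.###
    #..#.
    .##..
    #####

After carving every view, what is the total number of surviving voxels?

voxel count = 59

full grid |V| = 125
carve view 1 (along y, XZ-mask fill 18/25): 90 voxels remain
carve view 2 (along z, XY-mask fill 16/25): 59 voxels remain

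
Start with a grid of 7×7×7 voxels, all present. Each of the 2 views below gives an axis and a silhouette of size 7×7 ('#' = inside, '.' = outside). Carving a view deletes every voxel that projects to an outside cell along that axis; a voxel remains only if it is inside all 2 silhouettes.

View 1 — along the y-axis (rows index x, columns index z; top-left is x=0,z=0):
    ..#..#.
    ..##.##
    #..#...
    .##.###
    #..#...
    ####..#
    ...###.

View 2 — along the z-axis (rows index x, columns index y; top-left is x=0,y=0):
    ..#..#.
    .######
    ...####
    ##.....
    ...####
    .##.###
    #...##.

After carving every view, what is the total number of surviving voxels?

initial block: 7^3 = 343
  1. axis=1 (XZ plane), |mask|=23  ⇒  voxels=161
  2. axis=2 (XY plane), |mask|=26  ⇒  voxels=88

remaining voxels: 88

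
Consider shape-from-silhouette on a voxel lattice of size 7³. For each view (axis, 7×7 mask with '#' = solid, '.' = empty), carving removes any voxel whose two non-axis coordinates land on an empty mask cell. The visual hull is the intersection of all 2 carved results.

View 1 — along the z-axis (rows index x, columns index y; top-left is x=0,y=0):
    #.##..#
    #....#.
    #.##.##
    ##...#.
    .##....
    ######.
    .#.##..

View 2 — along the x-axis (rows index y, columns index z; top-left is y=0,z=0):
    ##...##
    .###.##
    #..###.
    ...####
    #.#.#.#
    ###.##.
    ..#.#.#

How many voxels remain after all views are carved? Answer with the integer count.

|visual hull| = 106

before carving: 343 voxels (7×7×7)
V1 z: intersect with XY mask (25 set) -- 175 left
V2 x: intersect with YZ mask (29 set) -- 106 left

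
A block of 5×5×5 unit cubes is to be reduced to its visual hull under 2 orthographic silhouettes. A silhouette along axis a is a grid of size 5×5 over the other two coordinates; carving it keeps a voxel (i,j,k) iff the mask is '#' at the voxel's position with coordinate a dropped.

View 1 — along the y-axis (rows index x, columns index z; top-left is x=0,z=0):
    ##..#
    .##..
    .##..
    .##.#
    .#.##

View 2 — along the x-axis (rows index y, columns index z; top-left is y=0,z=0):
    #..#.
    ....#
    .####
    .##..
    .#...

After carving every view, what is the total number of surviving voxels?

30 voxels

start: 5×5×5 = 125 voxels
carve view 1 (along y, XZ-mask fill 13/25): 65 voxels remain
carve view 2 (along x, YZ-mask fill 10/25): 30 voxels remain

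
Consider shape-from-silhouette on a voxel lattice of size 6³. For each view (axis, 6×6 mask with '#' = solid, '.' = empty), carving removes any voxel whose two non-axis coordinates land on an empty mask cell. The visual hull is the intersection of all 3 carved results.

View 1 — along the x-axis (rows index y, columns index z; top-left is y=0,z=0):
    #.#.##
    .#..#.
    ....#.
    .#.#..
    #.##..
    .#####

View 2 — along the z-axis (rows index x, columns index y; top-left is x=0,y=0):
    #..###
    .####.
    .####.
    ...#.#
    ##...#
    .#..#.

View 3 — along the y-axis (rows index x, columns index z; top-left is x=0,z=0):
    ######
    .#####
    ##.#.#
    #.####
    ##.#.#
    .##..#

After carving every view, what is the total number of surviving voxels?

before carving: 216 voxels (6×6×6)
step 1: project along x, AND mask (17/36) → |grid| = 102
step 2: project along z, AND mask (19/36) → |grid| = 53
step 3: project along y, AND mask (27/36) → |grid| = 39

remaining voxels: 39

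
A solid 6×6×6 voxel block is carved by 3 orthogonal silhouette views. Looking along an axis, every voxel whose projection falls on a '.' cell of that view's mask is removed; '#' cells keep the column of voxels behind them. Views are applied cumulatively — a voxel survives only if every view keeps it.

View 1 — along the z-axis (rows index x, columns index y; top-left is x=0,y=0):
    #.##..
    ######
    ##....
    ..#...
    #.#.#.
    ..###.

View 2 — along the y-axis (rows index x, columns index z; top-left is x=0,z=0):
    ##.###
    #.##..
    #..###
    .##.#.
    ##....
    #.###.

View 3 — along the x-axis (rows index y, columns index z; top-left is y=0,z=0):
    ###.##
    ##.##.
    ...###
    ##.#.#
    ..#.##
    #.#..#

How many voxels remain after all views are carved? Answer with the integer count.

start: 6×6×6 = 216 voxels
after view 1 [z-axis, 18 of 36 cells solid] → remaining = 108
after view 2 [y-axis, 21 of 36 cells solid] → remaining = 62
after view 3 [x-axis, 22 of 36 cells solid] → remaining = 36

36 voxels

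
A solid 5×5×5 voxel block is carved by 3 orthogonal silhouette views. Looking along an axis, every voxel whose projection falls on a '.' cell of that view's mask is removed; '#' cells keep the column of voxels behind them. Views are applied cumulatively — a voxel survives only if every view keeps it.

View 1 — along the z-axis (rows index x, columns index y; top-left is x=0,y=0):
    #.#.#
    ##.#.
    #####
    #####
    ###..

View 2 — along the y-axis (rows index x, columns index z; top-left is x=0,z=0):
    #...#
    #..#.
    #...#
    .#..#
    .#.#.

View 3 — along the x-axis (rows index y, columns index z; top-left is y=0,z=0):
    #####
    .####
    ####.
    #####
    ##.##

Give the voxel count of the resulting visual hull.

remaining voxels: 33

start: 5×5×5 = 125 voxels
V1 z: intersect with XY mask (19 set) -- 95 left
V2 y: intersect with XZ mask (10 set) -- 38 left
V3 x: intersect with YZ mask (22 set) -- 33 left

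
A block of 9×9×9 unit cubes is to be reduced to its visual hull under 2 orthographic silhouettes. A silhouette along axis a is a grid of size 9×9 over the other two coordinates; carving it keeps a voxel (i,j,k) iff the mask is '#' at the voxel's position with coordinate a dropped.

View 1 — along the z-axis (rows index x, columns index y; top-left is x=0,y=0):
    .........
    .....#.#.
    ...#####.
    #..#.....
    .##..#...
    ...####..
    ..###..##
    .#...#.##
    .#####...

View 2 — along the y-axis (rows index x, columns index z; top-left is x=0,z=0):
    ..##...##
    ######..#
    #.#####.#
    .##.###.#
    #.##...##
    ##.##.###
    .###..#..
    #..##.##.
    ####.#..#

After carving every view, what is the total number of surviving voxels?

voxel count = 174

full grid |V| = 729
carve view 1 (along z, XY-mask fill 30/81): 270 voxels remain
carve view 2 (along y, XZ-mask fill 51/81): 174 voxels remain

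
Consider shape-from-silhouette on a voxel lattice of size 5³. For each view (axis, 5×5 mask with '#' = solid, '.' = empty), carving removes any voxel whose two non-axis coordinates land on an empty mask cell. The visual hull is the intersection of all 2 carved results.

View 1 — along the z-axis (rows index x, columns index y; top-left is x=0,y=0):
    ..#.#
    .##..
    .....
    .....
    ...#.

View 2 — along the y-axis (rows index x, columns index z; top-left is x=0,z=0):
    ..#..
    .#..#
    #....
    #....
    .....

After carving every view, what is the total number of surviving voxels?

remaining voxels: 6

initial block: 5^3 = 125
step 1: project along z, AND mask (5/25) → |grid| = 25
step 2: project along y, AND mask (5/25) → |grid| = 6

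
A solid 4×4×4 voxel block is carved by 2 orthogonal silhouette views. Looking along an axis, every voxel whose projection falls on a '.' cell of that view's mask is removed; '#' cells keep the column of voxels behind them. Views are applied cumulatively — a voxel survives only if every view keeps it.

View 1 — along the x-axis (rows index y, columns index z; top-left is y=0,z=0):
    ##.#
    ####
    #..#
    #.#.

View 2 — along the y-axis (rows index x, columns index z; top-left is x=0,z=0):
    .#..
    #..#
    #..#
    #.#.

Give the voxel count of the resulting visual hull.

before carving: 64 voxels (4×4×4)
step 1: project along x, AND mask (11/16) → |grid| = 44
step 2: project along y, AND mask (7/16) → |grid| = 22

remaining voxels: 22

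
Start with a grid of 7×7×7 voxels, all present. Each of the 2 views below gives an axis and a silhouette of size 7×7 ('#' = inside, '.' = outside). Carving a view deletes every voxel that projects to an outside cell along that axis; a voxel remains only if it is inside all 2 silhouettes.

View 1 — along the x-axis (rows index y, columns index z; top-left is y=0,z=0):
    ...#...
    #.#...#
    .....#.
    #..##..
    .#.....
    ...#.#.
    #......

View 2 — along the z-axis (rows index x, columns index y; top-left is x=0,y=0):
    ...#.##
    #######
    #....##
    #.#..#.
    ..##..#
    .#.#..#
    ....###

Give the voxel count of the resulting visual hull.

voxel count = 42

start: 7×7×7 = 343 voxels
carve view 1 (along x, YZ-mask fill 12/49): 84 voxels remain
carve view 2 (along z, XY-mask fill 25/49): 42 voxels remain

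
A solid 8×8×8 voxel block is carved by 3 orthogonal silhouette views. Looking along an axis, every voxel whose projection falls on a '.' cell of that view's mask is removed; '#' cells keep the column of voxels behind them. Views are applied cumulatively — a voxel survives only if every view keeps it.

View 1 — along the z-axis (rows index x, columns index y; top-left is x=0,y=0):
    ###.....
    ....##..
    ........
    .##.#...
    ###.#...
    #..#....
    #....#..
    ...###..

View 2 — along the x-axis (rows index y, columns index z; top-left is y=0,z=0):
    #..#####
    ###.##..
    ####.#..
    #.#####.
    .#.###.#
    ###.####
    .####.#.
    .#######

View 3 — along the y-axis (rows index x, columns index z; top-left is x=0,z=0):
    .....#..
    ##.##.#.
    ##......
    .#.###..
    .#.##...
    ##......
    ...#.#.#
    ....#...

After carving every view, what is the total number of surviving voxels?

remaining voxels: 39

full grid |V| = 512
after view 1 [z-axis, 19 of 64 cells solid] → remaining = 152
after view 2 [x-axis, 46 of 64 cells solid] → remaining = 107
after view 3 [y-axis, 21 of 64 cells solid] → remaining = 39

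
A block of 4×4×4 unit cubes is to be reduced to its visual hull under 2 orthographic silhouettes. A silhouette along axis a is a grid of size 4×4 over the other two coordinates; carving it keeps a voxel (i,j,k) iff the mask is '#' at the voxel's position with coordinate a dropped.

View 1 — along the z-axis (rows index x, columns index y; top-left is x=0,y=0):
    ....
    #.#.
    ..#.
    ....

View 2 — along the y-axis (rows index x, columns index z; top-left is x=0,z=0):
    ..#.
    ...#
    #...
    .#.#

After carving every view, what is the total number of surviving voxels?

remaining voxels: 3

start: 4×4×4 = 64 voxels
after view 1 [z-axis, 3 of 16 cells solid] → remaining = 12
after view 2 [y-axis, 5 of 16 cells solid] → remaining = 3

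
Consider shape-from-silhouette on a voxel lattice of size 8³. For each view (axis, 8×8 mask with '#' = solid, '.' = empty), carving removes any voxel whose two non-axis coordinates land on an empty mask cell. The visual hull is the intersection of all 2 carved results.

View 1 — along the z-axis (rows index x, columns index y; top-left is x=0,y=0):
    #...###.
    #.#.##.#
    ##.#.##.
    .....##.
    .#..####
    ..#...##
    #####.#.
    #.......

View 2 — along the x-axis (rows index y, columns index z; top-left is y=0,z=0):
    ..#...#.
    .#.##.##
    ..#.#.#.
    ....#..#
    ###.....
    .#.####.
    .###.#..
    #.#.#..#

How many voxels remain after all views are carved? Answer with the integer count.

111 voxels

full grid |V| = 512
[1] z-view keeps 31 columns → grid now 248
[2] x-view keeps 28 columns → grid now 111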